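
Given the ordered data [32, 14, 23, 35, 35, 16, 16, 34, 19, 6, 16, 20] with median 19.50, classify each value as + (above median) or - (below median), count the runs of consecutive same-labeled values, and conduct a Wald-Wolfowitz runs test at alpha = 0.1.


Step 1: Compute median = 19.50; label A = above, B = below.
Labels in order: ABAAABBABBBA  (n_A = 6, n_B = 6)
Step 2: Count runs R = 7.
Step 3: Under H0 (random ordering), E[R] = 2*n_A*n_B/(n_A+n_B) + 1 = 2*6*6/12 + 1 = 7.0000.
        Var[R] = 2*n_A*n_B*(2*n_A*n_B - n_A - n_B) / ((n_A+n_B)^2 * (n_A+n_B-1)) = 4320/1584 = 2.7273.
        SD[R] = 1.6514.
Step 4: R = E[R], so z = 0 with no continuity correction.
Step 5: Two-sided p-value via normal approximation = 2*(1 - Phi(|z|)) = 1.000000.
Step 6: alpha = 0.1. fail to reject H0.

R = 7, z = 0.0000, p = 1.000000, fail to reject H0.


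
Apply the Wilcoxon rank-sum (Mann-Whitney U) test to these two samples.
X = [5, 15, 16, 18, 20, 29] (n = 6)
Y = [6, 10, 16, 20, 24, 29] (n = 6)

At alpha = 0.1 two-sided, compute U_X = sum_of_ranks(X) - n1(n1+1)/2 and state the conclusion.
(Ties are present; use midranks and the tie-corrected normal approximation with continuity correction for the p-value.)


Step 1: Combine and sort all 12 observations; assign midranks.
sorted (value, group): (5,X), (6,Y), (10,Y), (15,X), (16,X), (16,Y), (18,X), (20,X), (20,Y), (24,Y), (29,X), (29,Y)
ranks: 5->1, 6->2, 10->3, 15->4, 16->5.5, 16->5.5, 18->7, 20->8.5, 20->8.5, 24->10, 29->11.5, 29->11.5
Step 2: Rank sum for X: R1 = 1 + 4 + 5.5 + 7 + 8.5 + 11.5 = 37.5.
Step 3: U_X = R1 - n1(n1+1)/2 = 37.5 - 6*7/2 = 37.5 - 21 = 16.5.
       U_Y = n1*n2 - U_X = 36 - 16.5 = 19.5.
Step 4: Ties are present, so use the tie-corrected normal approximation (with continuity correction) for the p-value.
Step 5: p-value = 0.872113; compare to alpha = 0.1. fail to reject H0.

U_X = 16.5, p = 0.872113, fail to reject H0 at alpha = 0.1.


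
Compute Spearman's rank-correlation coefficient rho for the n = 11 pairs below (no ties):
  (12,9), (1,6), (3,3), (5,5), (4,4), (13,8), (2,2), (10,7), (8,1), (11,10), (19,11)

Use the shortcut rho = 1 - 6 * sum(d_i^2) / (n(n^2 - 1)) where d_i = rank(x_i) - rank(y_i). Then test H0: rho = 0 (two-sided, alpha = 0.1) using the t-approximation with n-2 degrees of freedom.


Step 1: Rank x and y separately (midranks; no ties here).
rank(x): 12->9, 1->1, 3->3, 5->5, 4->4, 13->10, 2->2, 10->7, 8->6, 11->8, 19->11
rank(y): 9->9, 6->6, 3->3, 5->5, 4->4, 8->8, 2->2, 7->7, 1->1, 10->10, 11->11
Step 2: d_i = R_x(i) - R_y(i); compute d_i^2.
  (9-9)^2=0, (1-6)^2=25, (3-3)^2=0, (5-5)^2=0, (4-4)^2=0, (10-8)^2=4, (2-2)^2=0, (7-7)^2=0, (6-1)^2=25, (8-10)^2=4, (11-11)^2=0
sum(d^2) = 58.
Step 3: rho = 1 - 6*58 / (11*(11^2 - 1)) = 1 - 348/1320 = 0.736364.
Step 4: Under H0, t = rho * sqrt((n-2)/(1-rho^2)) = 3.2651 ~ t(9).
Step 5: Two-sided p-value from the t-distribution with 9 df = 0.009760.
Step 6: alpha = 0.1. reject H0.

rho = 0.7364, p = 0.009760, reject H0 at alpha = 0.1.


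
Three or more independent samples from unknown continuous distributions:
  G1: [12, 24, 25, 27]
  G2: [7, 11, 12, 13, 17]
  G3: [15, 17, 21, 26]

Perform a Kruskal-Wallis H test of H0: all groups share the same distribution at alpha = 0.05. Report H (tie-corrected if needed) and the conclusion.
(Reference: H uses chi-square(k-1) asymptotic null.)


Step 1: Combine all N = 13 observations and assign midranks.
sorted (value, group, rank): (7,G2,1), (11,G2,2), (12,G1,3.5), (12,G2,3.5), (13,G2,5), (15,G3,6), (17,G2,7.5), (17,G3,7.5), (21,G3,9), (24,G1,10), (25,G1,11), (26,G3,12), (27,G1,13)
Step 2: Sum ranks within each group.
R_1 = 37.5 (n_1 = 4)
R_2 = 19 (n_2 = 5)
R_3 = 34.5 (n_3 = 4)
Step 3: H = 12/(N(N+1)) * sum(R_i^2/n_i) - 3(N+1)
     = 12/(13*14) * (37.5^2/4 + 19^2/5 + 34.5^2/4) - 3*14
     = 0.065934 * 721.325 - 42
     = 5.559890.
Step 4: Ties present; correction factor C = 1 - 12/(13^3 - 13) = 0.994505. Corrected H = 5.559890 / 0.994505 = 5.590608.
Step 5: Under H0, H ~ chi^2(2); p-value = 0.061096.
Step 6: alpha = 0.05. fail to reject H0.

H = 5.5906, df = 2, p = 0.061096, fail to reject H0.


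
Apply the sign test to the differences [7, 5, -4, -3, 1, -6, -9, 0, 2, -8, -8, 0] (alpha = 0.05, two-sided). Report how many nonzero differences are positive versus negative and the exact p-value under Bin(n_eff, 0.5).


Step 1: Discard zero differences. Original n = 12; n_eff = number of nonzero differences = 10.
Nonzero differences (with sign): +7, +5, -4, -3, +1, -6, -9, +2, -8, -8
Step 2: Count signs: positive = 4, negative = 6.
Step 3: Under H0: P(positive) = 0.5, so the number of positives S ~ Bin(10, 0.5).
Step 4: Two-sided exact p-value = sum of Bin(10,0.5) probabilities at or below the observed probability = 0.753906.
Step 5: alpha = 0.05. fail to reject H0.

n_eff = 10, pos = 4, neg = 6, p = 0.753906, fail to reject H0.


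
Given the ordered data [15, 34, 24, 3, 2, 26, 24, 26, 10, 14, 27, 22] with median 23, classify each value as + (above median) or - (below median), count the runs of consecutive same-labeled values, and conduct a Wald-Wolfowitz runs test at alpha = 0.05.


Step 1: Compute median = 23; label A = above, B = below.
Labels in order: BAABBAAABBAB  (n_A = 6, n_B = 6)
Step 2: Count runs R = 7.
Step 3: Under H0 (random ordering), E[R] = 2*n_A*n_B/(n_A+n_B) + 1 = 2*6*6/12 + 1 = 7.0000.
        Var[R] = 2*n_A*n_B*(2*n_A*n_B - n_A - n_B) / ((n_A+n_B)^2 * (n_A+n_B-1)) = 4320/1584 = 2.7273.
        SD[R] = 1.6514.
Step 4: R = E[R], so z = 0 with no continuity correction.
Step 5: Two-sided p-value via normal approximation = 2*(1 - Phi(|z|)) = 1.000000.
Step 6: alpha = 0.05. fail to reject H0.

R = 7, z = 0.0000, p = 1.000000, fail to reject H0.


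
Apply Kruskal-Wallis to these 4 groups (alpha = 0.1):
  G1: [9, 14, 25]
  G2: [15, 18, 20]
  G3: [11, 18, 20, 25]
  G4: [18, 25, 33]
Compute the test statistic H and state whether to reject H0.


Step 1: Combine all N = 13 observations and assign midranks.
sorted (value, group, rank): (9,G1,1), (11,G3,2), (14,G1,3), (15,G2,4), (18,G2,6), (18,G3,6), (18,G4,6), (20,G2,8.5), (20,G3,8.5), (25,G1,11), (25,G3,11), (25,G4,11), (33,G4,13)
Step 2: Sum ranks within each group.
R_1 = 15 (n_1 = 3)
R_2 = 18.5 (n_2 = 3)
R_3 = 27.5 (n_3 = 4)
R_4 = 30 (n_4 = 3)
Step 3: H = 12/(N(N+1)) * sum(R_i^2/n_i) - 3(N+1)
     = 12/(13*14) * (15^2/3 + 18.5^2/3 + 27.5^2/4 + 30^2/3) - 3*14
     = 0.065934 * 678.146 - 42
     = 2.712912.
Step 4: Ties present; correction factor C = 1 - 54/(13^3 - 13) = 0.975275. Corrected H = 2.712912 / 0.975275 = 2.781690.
Step 5: Under H0, H ~ chi^2(3); p-value = 0.426523.
Step 6: alpha = 0.1. fail to reject H0.

H = 2.7817, df = 3, p = 0.426523, fail to reject H0.


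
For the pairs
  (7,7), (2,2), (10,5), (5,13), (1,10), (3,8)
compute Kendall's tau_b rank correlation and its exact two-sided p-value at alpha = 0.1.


Step 1: Enumerate the 15 unordered pairs (i,j) with i<j and classify each by sign(x_j-x_i) * sign(y_j-y_i).
  (1,2):dx=-5,dy=-5->C; (1,3):dx=+3,dy=-2->D; (1,4):dx=-2,dy=+6->D; (1,5):dx=-6,dy=+3->D
  (1,6):dx=-4,dy=+1->D; (2,3):dx=+8,dy=+3->C; (2,4):dx=+3,dy=+11->C; (2,5):dx=-1,dy=+8->D
  (2,6):dx=+1,dy=+6->C; (3,4):dx=-5,dy=+8->D; (3,5):dx=-9,dy=+5->D; (3,6):dx=-7,dy=+3->D
  (4,5):dx=-4,dy=-3->C; (4,6):dx=-2,dy=-5->C; (5,6):dx=+2,dy=-2->D
Step 2: C = 6, D = 9, total pairs = 15.
Step 3: tau = (C - D)/(n(n-1)/2) = (6 - 9)/15 = -0.200000.
Step 4: Exact two-sided p-value (enumerate n! = 720 permutations of y under H0): p = 0.719444.
Step 5: alpha = 0.1. fail to reject H0.

tau_b = -0.2000 (C=6, D=9), p = 0.719444, fail to reject H0.


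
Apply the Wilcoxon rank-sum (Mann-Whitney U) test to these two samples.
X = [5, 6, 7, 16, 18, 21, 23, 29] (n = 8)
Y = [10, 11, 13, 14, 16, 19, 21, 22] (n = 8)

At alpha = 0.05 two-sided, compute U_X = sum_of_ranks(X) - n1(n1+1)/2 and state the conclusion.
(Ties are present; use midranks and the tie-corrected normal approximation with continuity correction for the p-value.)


Step 1: Combine and sort all 16 observations; assign midranks.
sorted (value, group): (5,X), (6,X), (7,X), (10,Y), (11,Y), (13,Y), (14,Y), (16,X), (16,Y), (18,X), (19,Y), (21,X), (21,Y), (22,Y), (23,X), (29,X)
ranks: 5->1, 6->2, 7->3, 10->4, 11->5, 13->6, 14->7, 16->8.5, 16->8.5, 18->10, 19->11, 21->12.5, 21->12.5, 22->14, 23->15, 29->16
Step 2: Rank sum for X: R1 = 1 + 2 + 3 + 8.5 + 10 + 12.5 + 15 + 16 = 68.
Step 3: U_X = R1 - n1(n1+1)/2 = 68 - 8*9/2 = 68 - 36 = 32.
       U_Y = n1*n2 - U_X = 64 - 32 = 32.
Step 4: Ties are present, so use the tie-corrected normal approximation (with continuity correction) for the p-value.
Step 5: p-value = 1.000000; compare to alpha = 0.05. fail to reject H0.

U_X = 32, p = 1.000000, fail to reject H0 at alpha = 0.05.


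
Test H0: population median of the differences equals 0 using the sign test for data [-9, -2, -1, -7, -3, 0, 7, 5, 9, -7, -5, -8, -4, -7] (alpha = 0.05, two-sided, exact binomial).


Step 1: Discard zero differences. Original n = 14; n_eff = number of nonzero differences = 13.
Nonzero differences (with sign): -9, -2, -1, -7, -3, +7, +5, +9, -7, -5, -8, -4, -7
Step 2: Count signs: positive = 3, negative = 10.
Step 3: Under H0: P(positive) = 0.5, so the number of positives S ~ Bin(13, 0.5).
Step 4: Two-sided exact p-value = sum of Bin(13,0.5) probabilities at or below the observed probability = 0.092285.
Step 5: alpha = 0.05. fail to reject H0.

n_eff = 13, pos = 3, neg = 10, p = 0.092285, fail to reject H0.


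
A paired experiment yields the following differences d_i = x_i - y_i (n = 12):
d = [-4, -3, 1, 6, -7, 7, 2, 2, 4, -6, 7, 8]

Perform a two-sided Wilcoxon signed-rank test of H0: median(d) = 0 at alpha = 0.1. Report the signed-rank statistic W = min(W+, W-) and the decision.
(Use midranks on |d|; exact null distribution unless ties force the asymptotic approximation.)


Step 1: Drop any zero differences (none here) and take |d_i|.
|d| = [4, 3, 1, 6, 7, 7, 2, 2, 4, 6, 7, 8]
Step 2: Midrank |d_i| (ties get averaged ranks).
ranks: |4|->5.5, |3|->4, |1|->1, |6|->7.5, |7|->10, |7|->10, |2|->2.5, |2|->2.5, |4|->5.5, |6|->7.5, |7|->10, |8|->12
Step 3: Attach original signs; sum ranks with positive sign and with negative sign.
W+ = 1 + 7.5 + 10 + 2.5 + 2.5 + 5.5 + 10 + 12 = 51
W- = 5.5 + 4 + 10 + 7.5 = 27
(Check: W+ + W- = 78 should equal n(n+1)/2 = 78.)
Step 4: Test statistic W = min(W+, W-) = 27.
Step 5: Ties in |d|, so use the tie-corrected normal approximation.
        E[W] = n(n+1)/4 = 12*13/4 = 39.
        Tie groups: |d|=2 (t=2), |d|=4 (t=2), |d|=6 (t=2), |d|=7 (t=3); sum(t^3 - t) = 42.
        Var[W] = n(n+1)(2n+1)/24 - sum(t^3-t)/48 = 3900/24 - 42/48 = 161.625.
        z = (W - E[W]) / sqrt(Var[W]) = (27 - 39) / 12.7132 = -0.9439.
        Two-sided p = 2*Phi(z) = 0.345220.
Step 6: alpha = 0.1. fail to reject H0.

W+ = 51, W- = 27, W = min = 27, p = 0.345220, fail to reject H0.


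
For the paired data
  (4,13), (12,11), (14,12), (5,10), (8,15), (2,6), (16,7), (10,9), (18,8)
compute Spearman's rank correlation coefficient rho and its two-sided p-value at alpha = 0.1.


Step 1: Rank x and y separately (midranks; no ties here).
rank(x): 4->2, 12->6, 14->7, 5->3, 8->4, 2->1, 16->8, 10->5, 18->9
rank(y): 13->8, 11->6, 12->7, 10->5, 15->9, 6->1, 7->2, 9->4, 8->3
Step 2: d_i = R_x(i) - R_y(i); compute d_i^2.
  (2-8)^2=36, (6-6)^2=0, (7-7)^2=0, (3-5)^2=4, (4-9)^2=25, (1-1)^2=0, (8-2)^2=36, (5-4)^2=1, (9-3)^2=36
sum(d^2) = 138.
Step 3: rho = 1 - 6*138 / (9*(9^2 - 1)) = 1 - 828/720 = -0.150000.
Step 4: Under H0, t = rho * sqrt((n-2)/(1-rho^2)) = -0.4014 ~ t(7).
Step 5: Two-sided p-value from the t-distribution with 7 df = 0.700094.
Step 6: alpha = 0.1. fail to reject H0.

rho = -0.1500, p = 0.700094, fail to reject H0 at alpha = 0.1.


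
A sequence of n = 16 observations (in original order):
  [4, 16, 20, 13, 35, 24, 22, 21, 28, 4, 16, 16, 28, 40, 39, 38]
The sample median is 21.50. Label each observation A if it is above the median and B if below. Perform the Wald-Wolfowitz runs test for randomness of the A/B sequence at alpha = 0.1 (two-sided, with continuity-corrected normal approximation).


Step 1: Compute median = 21.50; label A = above, B = below.
Labels in order: BBBBAAABABBBAAAA  (n_A = 8, n_B = 8)
Step 2: Count runs R = 6.
Step 3: Under H0 (random ordering), E[R] = 2*n_A*n_B/(n_A+n_B) + 1 = 2*8*8/16 + 1 = 9.0000.
        Var[R] = 2*n_A*n_B*(2*n_A*n_B - n_A - n_B) / ((n_A+n_B)^2 * (n_A+n_B-1)) = 14336/3840 = 3.7333.
        SD[R] = 1.9322.
Step 4: Continuity-corrected z = (R + 0.5 - E[R]) / SD[R] = (6 + 0.5 - 9.0000) / 1.9322 = -1.2939.
Step 5: Two-sided p-value via normal approximation = 2*(1 - Phi(|z|)) = 0.195709.
Step 6: alpha = 0.1. fail to reject H0.

R = 6, z = -1.2939, p = 0.195709, fail to reject H0.


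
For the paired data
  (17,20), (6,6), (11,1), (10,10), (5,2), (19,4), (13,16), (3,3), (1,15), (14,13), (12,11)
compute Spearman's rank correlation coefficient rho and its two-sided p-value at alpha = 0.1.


Step 1: Rank x and y separately (midranks; no ties here).
rank(x): 17->10, 6->4, 11->6, 10->5, 5->3, 19->11, 13->8, 3->2, 1->1, 14->9, 12->7
rank(y): 20->11, 6->5, 1->1, 10->6, 2->2, 4->4, 16->10, 3->3, 15->9, 13->8, 11->7
Step 2: d_i = R_x(i) - R_y(i); compute d_i^2.
  (10-11)^2=1, (4-5)^2=1, (6-1)^2=25, (5-6)^2=1, (3-2)^2=1, (11-4)^2=49, (8-10)^2=4, (2-3)^2=1, (1-9)^2=64, (9-8)^2=1, (7-7)^2=0
sum(d^2) = 148.
Step 3: rho = 1 - 6*148 / (11*(11^2 - 1)) = 1 - 888/1320 = 0.327273.
Step 4: Under H0, t = rho * sqrt((n-2)/(1-rho^2)) = 1.0390 ~ t(9).
Step 5: Two-sided p-value from the t-distribution with 9 df = 0.325895.
Step 6: alpha = 0.1. fail to reject H0.

rho = 0.3273, p = 0.325895, fail to reject H0 at alpha = 0.1.


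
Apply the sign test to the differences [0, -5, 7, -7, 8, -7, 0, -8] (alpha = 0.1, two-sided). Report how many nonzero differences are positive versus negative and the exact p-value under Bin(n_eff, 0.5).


Step 1: Discard zero differences. Original n = 8; n_eff = number of nonzero differences = 6.
Nonzero differences (with sign): -5, +7, -7, +8, -7, -8
Step 2: Count signs: positive = 2, negative = 4.
Step 3: Under H0: P(positive) = 0.5, so the number of positives S ~ Bin(6, 0.5).
Step 4: Two-sided exact p-value = sum of Bin(6,0.5) probabilities at or below the observed probability = 0.687500.
Step 5: alpha = 0.1. fail to reject H0.

n_eff = 6, pos = 2, neg = 4, p = 0.687500, fail to reject H0.


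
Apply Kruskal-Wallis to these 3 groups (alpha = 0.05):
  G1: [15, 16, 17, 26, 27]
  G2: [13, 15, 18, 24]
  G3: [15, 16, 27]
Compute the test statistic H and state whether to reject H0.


Step 1: Combine all N = 12 observations and assign midranks.
sorted (value, group, rank): (13,G2,1), (15,G1,3), (15,G2,3), (15,G3,3), (16,G1,5.5), (16,G3,5.5), (17,G1,7), (18,G2,8), (24,G2,9), (26,G1,10), (27,G1,11.5), (27,G3,11.5)
Step 2: Sum ranks within each group.
R_1 = 37 (n_1 = 5)
R_2 = 21 (n_2 = 4)
R_3 = 20 (n_3 = 3)
Step 3: H = 12/(N(N+1)) * sum(R_i^2/n_i) - 3(N+1)
     = 12/(12*13) * (37^2/5 + 21^2/4 + 20^2/3) - 3*13
     = 0.076923 * 517.383 - 39
     = 0.798718.
Step 4: Ties present; correction factor C = 1 - 36/(12^3 - 12) = 0.979021. Corrected H = 0.798718 / 0.979021 = 0.815833.
Step 5: Under H0, H ~ chi^2(2); p-value = 0.665034.
Step 6: alpha = 0.05. fail to reject H0.

H = 0.8158, df = 2, p = 0.665034, fail to reject H0.


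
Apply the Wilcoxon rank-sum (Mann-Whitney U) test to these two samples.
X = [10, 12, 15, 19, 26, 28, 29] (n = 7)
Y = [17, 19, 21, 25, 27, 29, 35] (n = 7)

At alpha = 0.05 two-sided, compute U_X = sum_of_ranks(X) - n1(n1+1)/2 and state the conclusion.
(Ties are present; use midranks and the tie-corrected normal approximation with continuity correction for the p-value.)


Step 1: Combine and sort all 14 observations; assign midranks.
sorted (value, group): (10,X), (12,X), (15,X), (17,Y), (19,X), (19,Y), (21,Y), (25,Y), (26,X), (27,Y), (28,X), (29,X), (29,Y), (35,Y)
ranks: 10->1, 12->2, 15->3, 17->4, 19->5.5, 19->5.5, 21->7, 25->8, 26->9, 27->10, 28->11, 29->12.5, 29->12.5, 35->14
Step 2: Rank sum for X: R1 = 1 + 2 + 3 + 5.5 + 9 + 11 + 12.5 = 44.
Step 3: U_X = R1 - n1(n1+1)/2 = 44 - 7*8/2 = 44 - 28 = 16.
       U_Y = n1*n2 - U_X = 49 - 16 = 33.
Step 4: Ties are present, so use the tie-corrected normal approximation (with continuity correction) for the p-value.
Step 5: p-value = 0.305620; compare to alpha = 0.05. fail to reject H0.

U_X = 16, p = 0.305620, fail to reject H0 at alpha = 0.05.


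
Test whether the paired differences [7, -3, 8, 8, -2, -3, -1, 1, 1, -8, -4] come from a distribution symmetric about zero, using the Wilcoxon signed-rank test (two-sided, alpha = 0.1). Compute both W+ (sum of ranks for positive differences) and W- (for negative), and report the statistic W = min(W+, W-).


Step 1: Drop any zero differences (none here) and take |d_i|.
|d| = [7, 3, 8, 8, 2, 3, 1, 1, 1, 8, 4]
Step 2: Midrank |d_i| (ties get averaged ranks).
ranks: |7|->8, |3|->5.5, |8|->10, |8|->10, |2|->4, |3|->5.5, |1|->2, |1|->2, |1|->2, |8|->10, |4|->7
Step 3: Attach original signs; sum ranks with positive sign and with negative sign.
W+ = 8 + 10 + 10 + 2 + 2 = 32
W- = 5.5 + 4 + 5.5 + 2 + 10 + 7 = 34
(Check: W+ + W- = 66 should equal n(n+1)/2 = 66.)
Step 4: Test statistic W = min(W+, W-) = 32.
Step 5: Ties in |d|, so use the tie-corrected normal approximation.
        E[W] = n(n+1)/4 = 11*12/4 = 33.
        Tie groups: |d|=1 (t=3), |d|=3 (t=2), |d|=8 (t=3); sum(t^3 - t) = 54.
        Var[W] = n(n+1)(2n+1)/24 - sum(t^3-t)/48 = 3036/24 - 54/48 = 125.375.
        z = (W - E[W]) / sqrt(Var[W]) = (32 - 33) / 11.1971 = -0.0893.
        Two-sided p = 2*Phi(z) = 0.928836.
Step 6: alpha = 0.1. fail to reject H0.

W+ = 32, W- = 34, W = min = 32, p = 0.928836, fail to reject H0.


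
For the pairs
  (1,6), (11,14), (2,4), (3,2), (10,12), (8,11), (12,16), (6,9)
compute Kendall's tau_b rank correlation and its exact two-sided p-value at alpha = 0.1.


Step 1: Enumerate the 28 unordered pairs (i,j) with i<j and classify each by sign(x_j-x_i) * sign(y_j-y_i).
  (1,2):dx=+10,dy=+8->C; (1,3):dx=+1,dy=-2->D; (1,4):dx=+2,dy=-4->D; (1,5):dx=+9,dy=+6->C
  (1,6):dx=+7,dy=+5->C; (1,7):dx=+11,dy=+10->C; (1,8):dx=+5,dy=+3->C; (2,3):dx=-9,dy=-10->C
  (2,4):dx=-8,dy=-12->C; (2,5):dx=-1,dy=-2->C; (2,6):dx=-3,dy=-3->C; (2,7):dx=+1,dy=+2->C
  (2,8):dx=-5,dy=-5->C; (3,4):dx=+1,dy=-2->D; (3,5):dx=+8,dy=+8->C; (3,6):dx=+6,dy=+7->C
  (3,7):dx=+10,dy=+12->C; (3,8):dx=+4,dy=+5->C; (4,5):dx=+7,dy=+10->C; (4,6):dx=+5,dy=+9->C
  (4,7):dx=+9,dy=+14->C; (4,8):dx=+3,dy=+7->C; (5,6):dx=-2,dy=-1->C; (5,7):dx=+2,dy=+4->C
  (5,8):dx=-4,dy=-3->C; (6,7):dx=+4,dy=+5->C; (6,8):dx=-2,dy=-2->C; (7,8):dx=-6,dy=-7->C
Step 2: C = 25, D = 3, total pairs = 28.
Step 3: tau = (C - D)/(n(n-1)/2) = (25 - 3)/28 = 0.785714.
Step 4: Exact two-sided p-value (enumerate n! = 40320 permutations of y under H0): p = 0.005506.
Step 5: alpha = 0.1. reject H0.

tau_b = 0.7857 (C=25, D=3), p = 0.005506, reject H0.


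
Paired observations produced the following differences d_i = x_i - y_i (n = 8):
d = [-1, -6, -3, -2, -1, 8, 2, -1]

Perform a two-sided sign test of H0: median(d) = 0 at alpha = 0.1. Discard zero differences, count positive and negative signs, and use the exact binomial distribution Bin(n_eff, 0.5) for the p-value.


Step 1: Discard zero differences. Original n = 8; n_eff = number of nonzero differences = 8.
Nonzero differences (with sign): -1, -6, -3, -2, -1, +8, +2, -1
Step 2: Count signs: positive = 2, negative = 6.
Step 3: Under H0: P(positive) = 0.5, so the number of positives S ~ Bin(8, 0.5).
Step 4: Two-sided exact p-value = sum of Bin(8,0.5) probabilities at or below the observed probability = 0.289062.
Step 5: alpha = 0.1. fail to reject H0.

n_eff = 8, pos = 2, neg = 6, p = 0.289062, fail to reject H0.


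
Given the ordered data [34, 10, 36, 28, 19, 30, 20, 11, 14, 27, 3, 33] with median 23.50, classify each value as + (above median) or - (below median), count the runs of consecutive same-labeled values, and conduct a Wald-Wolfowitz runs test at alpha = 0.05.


Step 1: Compute median = 23.50; label A = above, B = below.
Labels in order: ABAABABBBABA  (n_A = 6, n_B = 6)
Step 2: Count runs R = 9.
Step 3: Under H0 (random ordering), E[R] = 2*n_A*n_B/(n_A+n_B) + 1 = 2*6*6/12 + 1 = 7.0000.
        Var[R] = 2*n_A*n_B*(2*n_A*n_B - n_A - n_B) / ((n_A+n_B)^2 * (n_A+n_B-1)) = 4320/1584 = 2.7273.
        SD[R] = 1.6514.
Step 4: Continuity-corrected z = (R - 0.5 - E[R]) / SD[R] = (9 - 0.5 - 7.0000) / 1.6514 = 0.9083.
Step 5: Two-sided p-value via normal approximation = 2*(1 - Phi(|z|)) = 0.363722.
Step 6: alpha = 0.05. fail to reject H0.

R = 9, z = 0.9083, p = 0.363722, fail to reject H0.


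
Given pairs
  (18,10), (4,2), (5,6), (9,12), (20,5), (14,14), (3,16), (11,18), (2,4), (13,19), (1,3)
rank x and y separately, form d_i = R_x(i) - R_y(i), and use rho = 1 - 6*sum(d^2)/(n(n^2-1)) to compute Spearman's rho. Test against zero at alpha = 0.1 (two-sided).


Step 1: Rank x and y separately (midranks; no ties here).
rank(x): 18->10, 4->4, 5->5, 9->6, 20->11, 14->9, 3->3, 11->7, 2->2, 13->8, 1->1
rank(y): 10->6, 2->1, 6->5, 12->7, 5->4, 14->8, 16->9, 18->10, 4->3, 19->11, 3->2
Step 2: d_i = R_x(i) - R_y(i); compute d_i^2.
  (10-6)^2=16, (4-1)^2=9, (5-5)^2=0, (6-7)^2=1, (11-4)^2=49, (9-8)^2=1, (3-9)^2=36, (7-10)^2=9, (2-3)^2=1, (8-11)^2=9, (1-2)^2=1
sum(d^2) = 132.
Step 3: rho = 1 - 6*132 / (11*(11^2 - 1)) = 1 - 792/1320 = 0.400000.
Step 4: Under H0, t = rho * sqrt((n-2)/(1-rho^2)) = 1.3093 ~ t(9).
Step 5: Two-sided p-value from the t-distribution with 9 df = 0.222868.
Step 6: alpha = 0.1. fail to reject H0.

rho = 0.4000, p = 0.222868, fail to reject H0 at alpha = 0.1.


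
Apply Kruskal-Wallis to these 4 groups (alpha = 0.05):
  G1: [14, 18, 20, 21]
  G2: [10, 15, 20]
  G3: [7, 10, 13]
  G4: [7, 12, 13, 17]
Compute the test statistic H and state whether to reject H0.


Step 1: Combine all N = 14 observations and assign midranks.
sorted (value, group, rank): (7,G3,1.5), (7,G4,1.5), (10,G2,3.5), (10,G3,3.5), (12,G4,5), (13,G3,6.5), (13,G4,6.5), (14,G1,8), (15,G2,9), (17,G4,10), (18,G1,11), (20,G1,12.5), (20,G2,12.5), (21,G1,14)
Step 2: Sum ranks within each group.
R_1 = 45.5 (n_1 = 4)
R_2 = 25 (n_2 = 3)
R_3 = 11.5 (n_3 = 3)
R_4 = 23 (n_4 = 4)
Step 3: H = 12/(N(N+1)) * sum(R_i^2/n_i) - 3(N+1)
     = 12/(14*15) * (45.5^2/4 + 25^2/3 + 11.5^2/3 + 23^2/4) - 3*15
     = 0.057143 * 902.229 - 45
     = 6.555952.
Step 4: Ties present; correction factor C = 1 - 24/(14^3 - 14) = 0.991209. Corrected H = 6.555952 / 0.991209 = 6.614098.
Step 5: Under H0, H ~ chi^2(3); p-value = 0.085270.
Step 6: alpha = 0.05. fail to reject H0.

H = 6.6141, df = 3, p = 0.085270, fail to reject H0.


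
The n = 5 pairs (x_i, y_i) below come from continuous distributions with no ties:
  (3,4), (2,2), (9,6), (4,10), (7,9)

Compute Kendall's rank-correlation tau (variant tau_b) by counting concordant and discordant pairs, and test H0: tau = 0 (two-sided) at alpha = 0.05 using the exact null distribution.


Step 1: Enumerate the 10 unordered pairs (i,j) with i<j and classify each by sign(x_j-x_i) * sign(y_j-y_i).
  (1,2):dx=-1,dy=-2->C; (1,3):dx=+6,dy=+2->C; (1,4):dx=+1,dy=+6->C; (1,5):dx=+4,dy=+5->C
  (2,3):dx=+7,dy=+4->C; (2,4):dx=+2,dy=+8->C; (2,5):dx=+5,dy=+7->C; (3,4):dx=-5,dy=+4->D
  (3,5):dx=-2,dy=+3->D; (4,5):dx=+3,dy=-1->D
Step 2: C = 7, D = 3, total pairs = 10.
Step 3: tau = (C - D)/(n(n-1)/2) = (7 - 3)/10 = 0.400000.
Step 4: Exact two-sided p-value (enumerate n! = 120 permutations of y under H0): p = 0.483333.
Step 5: alpha = 0.05. fail to reject H0.

tau_b = 0.4000 (C=7, D=3), p = 0.483333, fail to reject H0.


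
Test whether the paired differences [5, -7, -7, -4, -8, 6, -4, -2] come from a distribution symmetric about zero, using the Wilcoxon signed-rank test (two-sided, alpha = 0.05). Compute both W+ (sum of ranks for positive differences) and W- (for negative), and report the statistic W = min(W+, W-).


Step 1: Drop any zero differences (none here) and take |d_i|.
|d| = [5, 7, 7, 4, 8, 6, 4, 2]
Step 2: Midrank |d_i| (ties get averaged ranks).
ranks: |5|->4, |7|->6.5, |7|->6.5, |4|->2.5, |8|->8, |6|->5, |4|->2.5, |2|->1
Step 3: Attach original signs; sum ranks with positive sign and with negative sign.
W+ = 4 + 5 = 9
W- = 6.5 + 6.5 + 2.5 + 8 + 2.5 + 1 = 27
(Check: W+ + W- = 36 should equal n(n+1)/2 = 36.)
Step 4: Test statistic W = min(W+, W-) = 9.
Step 5: Ties in |d|, so use the tie-corrected normal approximation.
        E[W] = n(n+1)/4 = 8*9/4 = 18.
        Tie groups: |d|=4 (t=2), |d|=7 (t=2); sum(t^3 - t) = 12.
        Var[W] = n(n+1)(2n+1)/24 - sum(t^3-t)/48 = 1224/24 - 12/48 = 50.75.
        z = (W - E[W]) / sqrt(Var[W]) = (9 - 18) / 7.1239 = -1.2634.
        Two-sided p = 2*Phi(z) = 0.206463.
Step 6: alpha = 0.05. fail to reject H0.

W+ = 9, W- = 27, W = min = 9, p = 0.206463, fail to reject H0.


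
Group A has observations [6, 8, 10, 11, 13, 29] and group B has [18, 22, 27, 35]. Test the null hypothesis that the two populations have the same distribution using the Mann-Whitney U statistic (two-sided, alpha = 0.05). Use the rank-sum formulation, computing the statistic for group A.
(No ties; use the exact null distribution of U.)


Step 1: Combine and sort all 10 observations; assign midranks.
sorted (value, group): (6,X), (8,X), (10,X), (11,X), (13,X), (18,Y), (22,Y), (27,Y), (29,X), (35,Y)
ranks: 6->1, 8->2, 10->3, 11->4, 13->5, 18->6, 22->7, 27->8, 29->9, 35->10
Step 2: Rank sum for X: R1 = 1 + 2 + 3 + 4 + 5 + 9 = 24.
Step 3: U_X = R1 - n1(n1+1)/2 = 24 - 6*7/2 = 24 - 21 = 3.
       U_Y = n1*n2 - U_X = 24 - 3 = 21.
Step 4: No ties, so the exact null distribution of U (based on enumerating the C(10,6) = 210 equally likely rank assignments) gives the two-sided p-value.
Step 5: p-value = 0.066667; compare to alpha = 0.05. fail to reject H0.

U_X = 3, p = 0.066667, fail to reject H0 at alpha = 0.05.


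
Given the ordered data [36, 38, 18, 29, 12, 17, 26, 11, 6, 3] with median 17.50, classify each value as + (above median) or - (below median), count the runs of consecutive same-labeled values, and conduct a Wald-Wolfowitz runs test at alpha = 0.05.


Step 1: Compute median = 17.50; label A = above, B = below.
Labels in order: AAAABBABBB  (n_A = 5, n_B = 5)
Step 2: Count runs R = 4.
Step 3: Under H0 (random ordering), E[R] = 2*n_A*n_B/(n_A+n_B) + 1 = 2*5*5/10 + 1 = 6.0000.
        Var[R] = 2*n_A*n_B*(2*n_A*n_B - n_A - n_B) / ((n_A+n_B)^2 * (n_A+n_B-1)) = 2000/900 = 2.2222.
        SD[R] = 1.4907.
Step 4: Continuity-corrected z = (R + 0.5 - E[R]) / SD[R] = (4 + 0.5 - 6.0000) / 1.4907 = -1.0062.
Step 5: Two-sided p-value via normal approximation = 2*(1 - Phi(|z|)) = 0.314305.
Step 6: alpha = 0.05. fail to reject H0.

R = 4, z = -1.0062, p = 0.314305, fail to reject H0.


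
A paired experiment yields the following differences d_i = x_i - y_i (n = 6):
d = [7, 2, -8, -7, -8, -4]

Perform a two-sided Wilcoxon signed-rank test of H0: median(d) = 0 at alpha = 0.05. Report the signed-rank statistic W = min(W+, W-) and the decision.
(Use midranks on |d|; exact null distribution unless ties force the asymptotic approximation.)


Step 1: Drop any zero differences (none here) and take |d_i|.
|d| = [7, 2, 8, 7, 8, 4]
Step 2: Midrank |d_i| (ties get averaged ranks).
ranks: |7|->3.5, |2|->1, |8|->5.5, |7|->3.5, |8|->5.5, |4|->2
Step 3: Attach original signs; sum ranks with positive sign and with negative sign.
W+ = 3.5 + 1 = 4.5
W- = 5.5 + 3.5 + 5.5 + 2 = 16.5
(Check: W+ + W- = 21 should equal n(n+1)/2 = 21.)
Step 4: Test statistic W = min(W+, W-) = 4.5.
Step 5: Ties in |d|, so use the tie-corrected normal approximation.
        E[W] = n(n+1)/4 = 6*7/4 = 10.5.
        Tie groups: |d|=7 (t=2), |d|=8 (t=2); sum(t^3 - t) = 12.
        Var[W] = n(n+1)(2n+1)/24 - sum(t^3-t)/48 = 546/24 - 12/48 = 22.5.
        z = (W - E[W]) / sqrt(Var[W]) = (4.5 - 10.5) / 4.7434 = -1.2649.
        Two-sided p = 2*Phi(z) = 0.205903.
Step 6: alpha = 0.05. fail to reject H0.

W+ = 4.5, W- = 16.5, W = min = 4.5, p = 0.205903, fail to reject H0.


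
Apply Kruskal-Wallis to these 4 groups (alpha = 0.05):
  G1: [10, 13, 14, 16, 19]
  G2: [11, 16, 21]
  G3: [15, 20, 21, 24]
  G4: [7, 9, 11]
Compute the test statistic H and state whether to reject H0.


Step 1: Combine all N = 15 observations and assign midranks.
sorted (value, group, rank): (7,G4,1), (9,G4,2), (10,G1,3), (11,G2,4.5), (11,G4,4.5), (13,G1,6), (14,G1,7), (15,G3,8), (16,G1,9.5), (16,G2,9.5), (19,G1,11), (20,G3,12), (21,G2,13.5), (21,G3,13.5), (24,G3,15)
Step 2: Sum ranks within each group.
R_1 = 36.5 (n_1 = 5)
R_2 = 27.5 (n_2 = 3)
R_3 = 48.5 (n_3 = 4)
R_4 = 7.5 (n_4 = 3)
Step 3: H = 12/(N(N+1)) * sum(R_i^2/n_i) - 3(N+1)
     = 12/(15*16) * (36.5^2/5 + 27.5^2/3 + 48.5^2/4 + 7.5^2/3) - 3*16
     = 0.050000 * 1125.35 - 48
     = 8.267292.
Step 4: Ties present; correction factor C = 1 - 18/(15^3 - 15) = 0.994643. Corrected H = 8.267292 / 0.994643 = 8.311819.
Step 5: Under H0, H ~ chi^2(3); p-value = 0.039988.
Step 6: alpha = 0.05. reject H0.

H = 8.3118, df = 3, p = 0.039988, reject H0.


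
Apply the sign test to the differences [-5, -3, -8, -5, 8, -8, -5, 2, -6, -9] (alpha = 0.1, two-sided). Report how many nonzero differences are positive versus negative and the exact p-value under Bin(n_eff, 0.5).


Step 1: Discard zero differences. Original n = 10; n_eff = number of nonzero differences = 10.
Nonzero differences (with sign): -5, -3, -8, -5, +8, -8, -5, +2, -6, -9
Step 2: Count signs: positive = 2, negative = 8.
Step 3: Under H0: P(positive) = 0.5, so the number of positives S ~ Bin(10, 0.5).
Step 4: Two-sided exact p-value = sum of Bin(10,0.5) probabilities at or below the observed probability = 0.109375.
Step 5: alpha = 0.1. fail to reject H0.

n_eff = 10, pos = 2, neg = 8, p = 0.109375, fail to reject H0.


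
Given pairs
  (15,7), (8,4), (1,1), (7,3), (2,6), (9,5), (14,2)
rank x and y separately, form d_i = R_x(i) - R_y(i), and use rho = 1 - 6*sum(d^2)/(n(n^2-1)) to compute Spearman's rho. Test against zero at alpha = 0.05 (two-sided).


Step 1: Rank x and y separately (midranks; no ties here).
rank(x): 15->7, 8->4, 1->1, 7->3, 2->2, 9->5, 14->6
rank(y): 7->7, 4->4, 1->1, 3->3, 6->6, 5->5, 2->2
Step 2: d_i = R_x(i) - R_y(i); compute d_i^2.
  (7-7)^2=0, (4-4)^2=0, (1-1)^2=0, (3-3)^2=0, (2-6)^2=16, (5-5)^2=0, (6-2)^2=16
sum(d^2) = 32.
Step 3: rho = 1 - 6*32 / (7*(7^2 - 1)) = 1 - 192/336 = 0.428571.
Step 4: Under H0, t = rho * sqrt((n-2)/(1-rho^2)) = 1.0607 ~ t(5).
Step 5: Two-sided p-value from the t-distribution with 5 df = 0.337368.
Step 6: alpha = 0.05. fail to reject H0.

rho = 0.4286, p = 0.337368, fail to reject H0 at alpha = 0.05.


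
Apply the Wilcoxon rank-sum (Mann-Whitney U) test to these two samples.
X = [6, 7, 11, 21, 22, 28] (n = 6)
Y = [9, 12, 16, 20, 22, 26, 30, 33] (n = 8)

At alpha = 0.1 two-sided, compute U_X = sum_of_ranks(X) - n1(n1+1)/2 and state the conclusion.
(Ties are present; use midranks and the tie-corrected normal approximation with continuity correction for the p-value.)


Step 1: Combine and sort all 14 observations; assign midranks.
sorted (value, group): (6,X), (7,X), (9,Y), (11,X), (12,Y), (16,Y), (20,Y), (21,X), (22,X), (22,Y), (26,Y), (28,X), (30,Y), (33,Y)
ranks: 6->1, 7->2, 9->3, 11->4, 12->5, 16->6, 20->7, 21->8, 22->9.5, 22->9.5, 26->11, 28->12, 30->13, 33->14
Step 2: Rank sum for X: R1 = 1 + 2 + 4 + 8 + 9.5 + 12 = 36.5.
Step 3: U_X = R1 - n1(n1+1)/2 = 36.5 - 6*7/2 = 36.5 - 21 = 15.5.
       U_Y = n1*n2 - U_X = 48 - 15.5 = 32.5.
Step 4: Ties are present, so use the tie-corrected normal approximation (with continuity correction) for the p-value.
Step 5: p-value = 0.301168; compare to alpha = 0.1. fail to reject H0.

U_X = 15.5, p = 0.301168, fail to reject H0 at alpha = 0.1.


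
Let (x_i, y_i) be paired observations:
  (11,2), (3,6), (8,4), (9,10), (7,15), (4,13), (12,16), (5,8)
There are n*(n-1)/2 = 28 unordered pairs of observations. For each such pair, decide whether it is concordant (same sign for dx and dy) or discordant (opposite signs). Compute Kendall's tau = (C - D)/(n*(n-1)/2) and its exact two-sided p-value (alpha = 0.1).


Step 1: Enumerate the 28 unordered pairs (i,j) with i<j and classify each by sign(x_j-x_i) * sign(y_j-y_i).
  (1,2):dx=-8,dy=+4->D; (1,3):dx=-3,dy=+2->D; (1,4):dx=-2,dy=+8->D; (1,5):dx=-4,dy=+13->D
  (1,6):dx=-7,dy=+11->D; (1,7):dx=+1,dy=+14->C; (1,8):dx=-6,dy=+6->D; (2,3):dx=+5,dy=-2->D
  (2,4):dx=+6,dy=+4->C; (2,5):dx=+4,dy=+9->C; (2,6):dx=+1,dy=+7->C; (2,7):dx=+9,dy=+10->C
  (2,8):dx=+2,dy=+2->C; (3,4):dx=+1,dy=+6->C; (3,5):dx=-1,dy=+11->D; (3,6):dx=-4,dy=+9->D
  (3,7):dx=+4,dy=+12->C; (3,8):dx=-3,dy=+4->D; (4,5):dx=-2,dy=+5->D; (4,6):dx=-5,dy=+3->D
  (4,7):dx=+3,dy=+6->C; (4,8):dx=-4,dy=-2->C; (5,6):dx=-3,dy=-2->C; (5,7):dx=+5,dy=+1->C
  (5,8):dx=-2,dy=-7->C; (6,7):dx=+8,dy=+3->C; (6,8):dx=+1,dy=-5->D; (7,8):dx=-7,dy=-8->C
Step 2: C = 15, D = 13, total pairs = 28.
Step 3: tau = (C - D)/(n(n-1)/2) = (15 - 13)/28 = 0.071429.
Step 4: Exact two-sided p-value (enumerate n! = 40320 permutations of y under H0): p = 0.904861.
Step 5: alpha = 0.1. fail to reject H0.

tau_b = 0.0714 (C=15, D=13), p = 0.904861, fail to reject H0.


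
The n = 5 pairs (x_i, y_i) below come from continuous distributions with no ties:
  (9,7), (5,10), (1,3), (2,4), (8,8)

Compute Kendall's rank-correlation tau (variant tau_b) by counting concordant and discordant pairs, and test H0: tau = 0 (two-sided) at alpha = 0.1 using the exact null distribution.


Step 1: Enumerate the 10 unordered pairs (i,j) with i<j and classify each by sign(x_j-x_i) * sign(y_j-y_i).
  (1,2):dx=-4,dy=+3->D; (1,3):dx=-8,dy=-4->C; (1,4):dx=-7,dy=-3->C; (1,5):dx=-1,dy=+1->D
  (2,3):dx=-4,dy=-7->C; (2,4):dx=-3,dy=-6->C; (2,5):dx=+3,dy=-2->D; (3,4):dx=+1,dy=+1->C
  (3,5):dx=+7,dy=+5->C; (4,5):dx=+6,dy=+4->C
Step 2: C = 7, D = 3, total pairs = 10.
Step 3: tau = (C - D)/(n(n-1)/2) = (7 - 3)/10 = 0.400000.
Step 4: Exact two-sided p-value (enumerate n! = 120 permutations of y under H0): p = 0.483333.
Step 5: alpha = 0.1. fail to reject H0.

tau_b = 0.4000 (C=7, D=3), p = 0.483333, fail to reject H0.


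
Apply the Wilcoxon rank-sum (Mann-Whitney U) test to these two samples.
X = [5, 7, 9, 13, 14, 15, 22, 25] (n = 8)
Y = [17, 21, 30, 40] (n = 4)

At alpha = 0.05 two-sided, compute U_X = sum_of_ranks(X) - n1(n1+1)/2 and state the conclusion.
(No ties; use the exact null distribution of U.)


Step 1: Combine and sort all 12 observations; assign midranks.
sorted (value, group): (5,X), (7,X), (9,X), (13,X), (14,X), (15,X), (17,Y), (21,Y), (22,X), (25,X), (30,Y), (40,Y)
ranks: 5->1, 7->2, 9->3, 13->4, 14->5, 15->6, 17->7, 21->8, 22->9, 25->10, 30->11, 40->12
Step 2: Rank sum for X: R1 = 1 + 2 + 3 + 4 + 5 + 6 + 9 + 10 = 40.
Step 3: U_X = R1 - n1(n1+1)/2 = 40 - 8*9/2 = 40 - 36 = 4.
       U_Y = n1*n2 - U_X = 32 - 4 = 28.
Step 4: No ties, so the exact null distribution of U (based on enumerating the C(12,8) = 495 equally likely rank assignments) gives the two-sided p-value.
Step 5: p-value = 0.048485; compare to alpha = 0.05. reject H0.

U_X = 4, p = 0.048485, reject H0 at alpha = 0.05.


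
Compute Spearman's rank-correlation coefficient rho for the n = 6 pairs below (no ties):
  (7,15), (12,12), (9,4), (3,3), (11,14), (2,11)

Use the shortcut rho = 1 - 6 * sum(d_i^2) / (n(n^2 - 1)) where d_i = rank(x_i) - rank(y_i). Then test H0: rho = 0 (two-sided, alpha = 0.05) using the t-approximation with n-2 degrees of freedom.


Step 1: Rank x and y separately (midranks; no ties here).
rank(x): 7->3, 12->6, 9->4, 3->2, 11->5, 2->1
rank(y): 15->6, 12->4, 4->2, 3->1, 14->5, 11->3
Step 2: d_i = R_x(i) - R_y(i); compute d_i^2.
  (3-6)^2=9, (6-4)^2=4, (4-2)^2=4, (2-1)^2=1, (5-5)^2=0, (1-3)^2=4
sum(d^2) = 22.
Step 3: rho = 1 - 6*22 / (6*(6^2 - 1)) = 1 - 132/210 = 0.371429.
Step 4: Under H0, t = rho * sqrt((n-2)/(1-rho^2)) = 0.8001 ~ t(4).
Step 5: Two-sided p-value from the t-distribution with 4 df = 0.468478.
Step 6: alpha = 0.05. fail to reject H0.

rho = 0.3714, p = 0.468478, fail to reject H0 at alpha = 0.05.


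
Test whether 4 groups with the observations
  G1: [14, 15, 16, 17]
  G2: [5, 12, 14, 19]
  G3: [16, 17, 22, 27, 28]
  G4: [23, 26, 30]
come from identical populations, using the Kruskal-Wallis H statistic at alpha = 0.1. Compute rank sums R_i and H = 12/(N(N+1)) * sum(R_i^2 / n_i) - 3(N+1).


Step 1: Combine all N = 16 observations and assign midranks.
sorted (value, group, rank): (5,G2,1), (12,G2,2), (14,G1,3.5), (14,G2,3.5), (15,G1,5), (16,G1,6.5), (16,G3,6.5), (17,G1,8.5), (17,G3,8.5), (19,G2,10), (22,G3,11), (23,G4,12), (26,G4,13), (27,G3,14), (28,G3,15), (30,G4,16)
Step 2: Sum ranks within each group.
R_1 = 23.5 (n_1 = 4)
R_2 = 16.5 (n_2 = 4)
R_3 = 55 (n_3 = 5)
R_4 = 41 (n_4 = 3)
Step 3: H = 12/(N(N+1)) * sum(R_i^2/n_i) - 3(N+1)
     = 12/(16*17) * (23.5^2/4 + 16.5^2/4 + 55^2/5 + 41^2/3) - 3*17
     = 0.044118 * 1371.46 - 51
     = 9.505515.
Step 4: Ties present; correction factor C = 1 - 18/(16^3 - 16) = 0.995588. Corrected H = 9.505515 / 0.995588 = 9.547637.
Step 5: Under H0, H ~ chi^2(3); p-value = 0.022830.
Step 6: alpha = 0.1. reject H0.

H = 9.5476, df = 3, p = 0.022830, reject H0.


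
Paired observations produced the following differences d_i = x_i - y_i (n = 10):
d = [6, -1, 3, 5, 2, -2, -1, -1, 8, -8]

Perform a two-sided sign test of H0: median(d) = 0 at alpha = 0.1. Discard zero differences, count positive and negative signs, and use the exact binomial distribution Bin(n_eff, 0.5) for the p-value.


Step 1: Discard zero differences. Original n = 10; n_eff = number of nonzero differences = 10.
Nonzero differences (with sign): +6, -1, +3, +5, +2, -2, -1, -1, +8, -8
Step 2: Count signs: positive = 5, negative = 5.
Step 3: Under H0: P(positive) = 0.5, so the number of positives S ~ Bin(10, 0.5).
Step 4: Two-sided exact p-value = sum of Bin(10,0.5) probabilities at or below the observed probability = 1.000000.
Step 5: alpha = 0.1. fail to reject H0.

n_eff = 10, pos = 5, neg = 5, p = 1.000000, fail to reject H0.


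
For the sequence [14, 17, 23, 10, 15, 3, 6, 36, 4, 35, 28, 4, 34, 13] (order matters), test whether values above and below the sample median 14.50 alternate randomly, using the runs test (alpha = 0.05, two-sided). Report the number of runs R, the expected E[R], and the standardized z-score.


Step 1: Compute median = 14.50; label A = above, B = below.
Labels in order: BAABABBABAABAB  (n_A = 7, n_B = 7)
Step 2: Count runs R = 11.
Step 3: Under H0 (random ordering), E[R] = 2*n_A*n_B/(n_A+n_B) + 1 = 2*7*7/14 + 1 = 8.0000.
        Var[R] = 2*n_A*n_B*(2*n_A*n_B - n_A - n_B) / ((n_A+n_B)^2 * (n_A+n_B-1)) = 8232/2548 = 3.2308.
        SD[R] = 1.7974.
Step 4: Continuity-corrected z = (R - 0.5 - E[R]) / SD[R] = (11 - 0.5 - 8.0000) / 1.7974 = 1.3909.
Step 5: Two-sided p-value via normal approximation = 2*(1 - Phi(|z|)) = 0.164264.
Step 6: alpha = 0.05. fail to reject H0.

R = 11, z = 1.3909, p = 0.164264, fail to reject H0.


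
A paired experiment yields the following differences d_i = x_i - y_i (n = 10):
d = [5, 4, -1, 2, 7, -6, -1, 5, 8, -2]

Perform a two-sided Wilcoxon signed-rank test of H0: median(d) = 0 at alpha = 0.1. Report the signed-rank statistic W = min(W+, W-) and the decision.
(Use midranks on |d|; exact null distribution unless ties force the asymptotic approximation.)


Step 1: Drop any zero differences (none here) and take |d_i|.
|d| = [5, 4, 1, 2, 7, 6, 1, 5, 8, 2]
Step 2: Midrank |d_i| (ties get averaged ranks).
ranks: |5|->6.5, |4|->5, |1|->1.5, |2|->3.5, |7|->9, |6|->8, |1|->1.5, |5|->6.5, |8|->10, |2|->3.5
Step 3: Attach original signs; sum ranks with positive sign and with negative sign.
W+ = 6.5 + 5 + 3.5 + 9 + 6.5 + 10 = 40.5
W- = 1.5 + 8 + 1.5 + 3.5 = 14.5
(Check: W+ + W- = 55 should equal n(n+1)/2 = 55.)
Step 4: Test statistic W = min(W+, W-) = 14.5.
Step 5: Ties in |d|, so use the tie-corrected normal approximation.
        E[W] = n(n+1)/4 = 10*11/4 = 27.5.
        Tie groups: |d|=1 (t=2), |d|=2 (t=2), |d|=5 (t=2); sum(t^3 - t) = 18.
        Var[W] = n(n+1)(2n+1)/24 - sum(t^3-t)/48 = 2310/24 - 18/48 = 95.875.
        z = (W - E[W]) / sqrt(Var[W]) = (14.5 - 27.5) / 9.7916 = -1.3277.
        Two-sided p = 2*Phi(z) = 0.184287.
Step 6: alpha = 0.1. fail to reject H0.

W+ = 40.5, W- = 14.5, W = min = 14.5, p = 0.184287, fail to reject H0.


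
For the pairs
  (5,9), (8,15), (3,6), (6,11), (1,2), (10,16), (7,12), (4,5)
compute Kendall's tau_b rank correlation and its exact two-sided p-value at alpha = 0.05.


Step 1: Enumerate the 28 unordered pairs (i,j) with i<j and classify each by sign(x_j-x_i) * sign(y_j-y_i).
  (1,2):dx=+3,dy=+6->C; (1,3):dx=-2,dy=-3->C; (1,4):dx=+1,dy=+2->C; (1,5):dx=-4,dy=-7->C
  (1,6):dx=+5,dy=+7->C; (1,7):dx=+2,dy=+3->C; (1,8):dx=-1,dy=-4->C; (2,3):dx=-5,dy=-9->C
  (2,4):dx=-2,dy=-4->C; (2,5):dx=-7,dy=-13->C; (2,6):dx=+2,dy=+1->C; (2,7):dx=-1,dy=-3->C
  (2,8):dx=-4,dy=-10->C; (3,4):dx=+3,dy=+5->C; (3,5):dx=-2,dy=-4->C; (3,6):dx=+7,dy=+10->C
  (3,7):dx=+4,dy=+6->C; (3,8):dx=+1,dy=-1->D; (4,5):dx=-5,dy=-9->C; (4,6):dx=+4,dy=+5->C
  (4,7):dx=+1,dy=+1->C; (4,8):dx=-2,dy=-6->C; (5,6):dx=+9,dy=+14->C; (5,7):dx=+6,dy=+10->C
  (5,8):dx=+3,dy=+3->C; (6,7):dx=-3,dy=-4->C; (6,8):dx=-6,dy=-11->C; (7,8):dx=-3,dy=-7->C
Step 2: C = 27, D = 1, total pairs = 28.
Step 3: tau = (C - D)/(n(n-1)/2) = (27 - 1)/28 = 0.928571.
Step 4: Exact two-sided p-value (enumerate n! = 40320 permutations of y under H0): p = 0.000397.
Step 5: alpha = 0.05. reject H0.

tau_b = 0.9286 (C=27, D=1), p = 0.000397, reject H0.
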